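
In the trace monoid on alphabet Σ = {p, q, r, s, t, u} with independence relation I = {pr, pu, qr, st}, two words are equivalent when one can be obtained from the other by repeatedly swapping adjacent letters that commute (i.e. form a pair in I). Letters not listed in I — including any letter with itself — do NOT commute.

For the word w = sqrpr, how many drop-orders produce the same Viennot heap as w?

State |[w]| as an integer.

drop 0:s onto floor
drop 1:q onto {0:s}
drop 2:r onto {0:s}
drop 3:p onto {1:q}
drop 4:r onto {2:r}
ground layer = {0:s}
drop-orders for the pieces not yet dropped (sum over which currently-grounded one goes next):
  1 to go: {3} 1  {4} 1
  2 to go: {1,3} 1  {2,4} 1  {3,4} 2
  3 to go: {1,3,4} 3  {2,3,4} 3
  if 0:s drops first: 6 orders

6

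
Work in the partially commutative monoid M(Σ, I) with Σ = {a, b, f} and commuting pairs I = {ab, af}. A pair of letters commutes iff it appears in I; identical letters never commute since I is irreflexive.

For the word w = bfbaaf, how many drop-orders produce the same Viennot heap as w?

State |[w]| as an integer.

15

piece 0:b — minimal
piece 1:f rests on {0:b}
piece 2:b rests on {1:f}
piece 3:a — minimal
piece 4:a rests on {3:a}
piece 5:f rests on {2:b}
minimal pieces: {0:b, 3:a}
ways to finish when only these pieces remain (= sum over removing one remaining piece with nothing left below it):
  1 left: {4}→1  {5}→1
  2 left: {2,5}→1  {3,4}→1  {4,5}→2
  3 left: {1,2,5}→1  {2,4,5}→3  {3,4,5}→3
  4 left: {0,1,2,5}→1  {1,2,4,5}→4  {2,3,4,5}→6
  placing 0:b first → 10 extensions
  placing 3:a first → 5 extensions
total linear extensions = 15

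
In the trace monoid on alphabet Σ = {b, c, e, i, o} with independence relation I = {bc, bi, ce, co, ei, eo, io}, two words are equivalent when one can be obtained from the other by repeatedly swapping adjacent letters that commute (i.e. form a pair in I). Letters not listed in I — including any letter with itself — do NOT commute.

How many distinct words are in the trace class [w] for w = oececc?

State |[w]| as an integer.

0(o) covers ∅
1(e) covers ∅
2(c) covers ∅
3(e) covers 1:e
4(c) covers 2:c
5(c) covers 4:c
floor of heap: 0:o, 1:e, 2:c
completions by unplaced set U, small U first (add the entries for U minus each lowest piece of U):
  |U|=1: {0}:1  {3}:1  {5}:1
  |U|=2: {0,3}:2  {0,5}:2  {1,3}:1  {3,5}:2  {4,5}:1
  |U|=3: {0,1,3}:3  {0,3,5}:6  {0,4,5}:3  {1,3,5}:3  {2,4,5}:1  {3,4,5}:3
  |U|=4: {0,1,3,5}:12  {0,2,4,5}:4  {0,3,4,5}:12  {1,3,4,5}:6  {2,3,4,5}:4
  start at 0(o): 10
  start at 1(e): 20
  start at 2(c): 30
sum over floor = 60

60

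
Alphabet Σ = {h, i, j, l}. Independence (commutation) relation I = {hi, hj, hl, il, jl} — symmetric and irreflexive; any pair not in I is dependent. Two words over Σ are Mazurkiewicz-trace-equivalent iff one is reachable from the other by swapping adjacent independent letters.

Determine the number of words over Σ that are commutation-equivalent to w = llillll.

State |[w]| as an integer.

7

#0=l has no predecessor
#1=l depends on [0:l]
#2=i has no predecessor
#3=l depends on [1:l]
#4=l depends on [3:l]
#5=l depends on [4:l]
#6=l depends on [5:l]
sources: [0:l, 2:i]
N(rest) = Σ N(rest − s) over sources s of rest; N(one piece) = 1:
  size 1 → [2]=1  [6]=1
  size 2 → [2,6]=2  [5,6]=1
  size 3 → [2,5,6]=3  [4,5,6]=1
  size 4 → [2,4,5,6]=4  [3,4,5,6]=1
  size 5 → [1,3,4,5,6]=1  [2,3,4,5,6]=5
  first=0(l) contributes 6
  first=2(i) contributes 1
|[w]| = 7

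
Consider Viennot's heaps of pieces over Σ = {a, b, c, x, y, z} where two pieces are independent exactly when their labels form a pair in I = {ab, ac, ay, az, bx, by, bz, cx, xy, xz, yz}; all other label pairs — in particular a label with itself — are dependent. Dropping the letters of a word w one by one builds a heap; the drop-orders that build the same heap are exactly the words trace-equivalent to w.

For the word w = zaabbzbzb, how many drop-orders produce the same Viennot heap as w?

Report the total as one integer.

1260

piece 0:z — minimal
piece 1:a — minimal
piece 2:a rests on {1:a}
piece 3:b — minimal
piece 4:b rests on {3:b}
piece 5:z rests on {0:z}
piece 6:b rests on {4:b}
piece 7:z rests on {5:z}
piece 8:b rests on {6:b}
minimal pieces: {0:z, 1:a, 3:b}
ways to finish when only these pieces remain (= sum over removing one remaining piece with nothing left below it):
  1 left: {2}→1  {7}→1  {8}→1
  2 left: {1,2}→1  {2,7}→2  {2,8}→2  {5,7}→1  {6,8}→1  {7,8}→2
  3 left: {0,5,7}→1  {1,2,7}→3  {1,2,8}→3  {2,5,7}→3  {2,6,8}→3  {2,7,8}→6  {4,6,8}→1  {5,7,8}→3  {6,7,8}→3
  4 left: {0,2,5,7}→4  {0,5,7,8}→4  {1,2,5,7}→6  {1,2,6,8}→6  {1,2,7,8}→12  {2,4,6,8}→4  {2,5,7,8}→12  {2,6,7,8}→12  {3,4,6,8}→1  {4,6,7,8}→4  {5,6,7,8}→6
  5 left: {0,1,2,5,7}→10  {0,2,5,7,8}→20  {0,5,6,7,8}→10  {1,2,4,6,8}→10  {1,2,5,7,8}→30  {1,2,6,7,8}→30  {2,3,4,6,8}→5  {2,4,6,7,8}→20  {2,5,6,7,8}→30  {3,4,6,7,8}→5  {4,5,6,7,8}→10
  6 left: {0,1,2,5,7,8}→60  {0,2,5,6,7,8}→60  {0,4,5,6,7,8}→20  {1,2,3,4,6,8}→15  {1,2,4,6,7,8}→60  {1,2,5,6,7,8}→90  {2,3,4,6,7,8}→30  {2,4,5,6,7,8}→60  {3,4,5,6,7,8}→15
  7 left: {0,1,2,5,6,7,8}→210  {0,2,4,5,6,7,8}→140  {0,3,4,5,6,7,8}→35  {1,2,3,4,6,7,8}→105  {1,2,4,5,6,7,8}→210  {2,3,4,5,6,7,8}→105
  placing 0:z first → 420 extensions
  placing 1:a first → 280 extensions
  placing 3:b first → 560 extensions
total linear extensions = 1260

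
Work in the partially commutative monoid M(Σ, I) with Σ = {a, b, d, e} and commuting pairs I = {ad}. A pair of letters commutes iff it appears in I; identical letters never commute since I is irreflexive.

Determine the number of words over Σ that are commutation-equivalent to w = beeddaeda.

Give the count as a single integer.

6

piece 0:b — minimal
piece 1:e rests on {0:b}
piece 2:e rests on {1:e}
piece 3:d rests on {2:e}
piece 4:d rests on {3:d}
piece 5:a rests on {2:e}
piece 6:e rests on {4:d, 5:a}
piece 7:d rests on {6:e}
piece 8:a rests on {6:e}
minimal pieces: {0:b}
ways to finish when only these pieces remain (= sum over removing one remaining piece with nothing left below it):
  1 left: {7}→1  {8}→1
  2 left: {7,8}→2
  3 left: {6,7,8}→2
  4 left: {4,6,7,8}→2  {5,6,7,8}→2
  5 left: {3,4,6,7,8}→2  {4,5,6,7,8}→4
  6 left: {3,4,5,6,7,8}→6
  7 left: {2,3,4,5,6,7,8}→6
  placing 0:b first → 6 extensions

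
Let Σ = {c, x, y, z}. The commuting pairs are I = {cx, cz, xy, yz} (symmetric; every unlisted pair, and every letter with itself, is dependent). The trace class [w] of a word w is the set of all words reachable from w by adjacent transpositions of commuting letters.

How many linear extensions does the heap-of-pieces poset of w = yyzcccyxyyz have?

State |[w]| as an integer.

piece 0:y — minimal
piece 1:y rests on {0:y}
piece 2:z — minimal
piece 3:c rests on {1:y}
piece 4:c rests on {3:c}
piece 5:c rests on {4:c}
piece 6:y rests on {5:c}
piece 7:x rests on {2:z}
piece 8:y rests on {6:y}
piece 9:y rests on {8:y}
piece 10:z rests on {7:x}
minimal pieces: {0:y, 2:z}
ways to finish when only these pieces remain (= sum over removing one remaining piece with nothing left below it):
  1 left: {9}→1  {10}→1
  2 left: {7,10}→1  {8,9}→1  {9,10}→2
  3 left: {2,7,10}→1  {6,8,9}→1  {7,9,10}→3  {8,9,10}→3
  4 left: {2,7,9,10}→4  {5,6,8,9}→1  {6,8,9,10}→4  {7,8,9,10}→6
  5 left: {2,7,8,9,10}→10  {4,5,6,8,9}→1  {5,6,8,9,10}→5  {6,7,8,9,10}→10
  6 left: {2,6,7,8,9,10}→20  {3,4,5,6,8,9}→1  {4,5,6,8,9,10}→6  {5,6,7,8,9,10}→15
  7 left: {1,3,4,5,6,8,9}→1  {2,5,6,7,8,9,10}→35  {3,4,5,6,8,9,10}→7  {4,5,6,7,8,9,10}→21
  8 left: {0,1,3,4,5,6,8,9}→1  {1,3,4,5,6,8,9,10}→8  {2,4,5,6,7,8,9,10}→56  {3,4,5,6,7,8,9,10}→28
  9 left: {0,1,3,4,5,6,8,9,10}→9  {1,3,4,5,6,7,8,9,10}→36  {2,3,4,5,6,7,8,9,10}→84
  placing 0:y first → 120 extensions
  placing 2:z first → 45 extensions
total linear extensions = 165

165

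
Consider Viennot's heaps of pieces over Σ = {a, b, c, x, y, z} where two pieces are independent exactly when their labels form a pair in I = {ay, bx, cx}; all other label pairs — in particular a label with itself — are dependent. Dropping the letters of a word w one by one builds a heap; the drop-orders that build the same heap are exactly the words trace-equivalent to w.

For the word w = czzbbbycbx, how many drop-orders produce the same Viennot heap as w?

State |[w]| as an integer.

3

#0=c has no predecessor
#1=z depends on [0:c]
#2=z depends on [1:z]
#3=b depends on [2:z]
#4=b depends on [3:b]
#5=b depends on [4:b]
#6=y depends on [5:b]
#7=c depends on [6:y]
#8=b depends on [7:c]
#9=x depends on [6:y]
sources: [0:c]
N(rest) = Σ N(rest − s) over sources s of rest; N(one piece) = 1:
  size 1 → [8]=1  [9]=1
  size 2 → [7,8]=1  [8,9]=2
  size 3 → [7,8,9]=3
  size 4 → [6,7,8,9]=3
  size 5 → [5,6,7,8,9]=3
  size 6 → [4,5,6,7,8,9]=3
  size 7 → [3,4,5,6,7,8,9]=3
  size 8 → [2,3,4,5,6,7,8,9]=3
  first=0(c) contributes 3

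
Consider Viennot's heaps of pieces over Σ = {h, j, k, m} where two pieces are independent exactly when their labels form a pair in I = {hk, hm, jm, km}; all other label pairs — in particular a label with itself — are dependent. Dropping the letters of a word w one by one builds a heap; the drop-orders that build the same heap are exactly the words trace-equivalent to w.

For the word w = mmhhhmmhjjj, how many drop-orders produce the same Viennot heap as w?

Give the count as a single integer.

#0=m has no predecessor
#1=m depends on [0:m]
#2=h has no predecessor
#3=h depends on [2:h]
#4=h depends on [3:h]
#5=m depends on [1:m]
#6=m depends on [5:m]
#7=h depends on [4:h]
#8=j depends on [7:h]
#9=j depends on [8:j]
#10=j depends on [9:j]
sources: [0:m, 2:h]
N(rest) = Σ N(rest − s) over sources s of rest; N(one piece) = 1:
  size 1 → [6]=1  [10]=1
  size 2 → [5,6]=1  [6,10]=2  [9,10]=1
  size 3 → [1,5,6]=1  [5,6,10]=3  [6,9,10]=3  [8,9,10]=1
  size 4 → [0,1,5,6]=1  [1,5,6,10]=4  [5,6,9,10]=6  [6,8,9,10]=4  [7,8,9,10]=1
  size 5 → [0,1,5,6,10]=5  [1,5,6,9,10]=10  [4,7,8,9,10]=1  [5,6,8,9,10]=10  [6,7,8,9,10]=5
  size 6 → [0,1,5,6,9,10]=15  [1,5,6,8,9,10]=20  [3,4,7,8,9,10]=1  [4,6,7,8,9,10]=6  [5,6,7,8,9,10]=15
  size 7 → [0,1,5,6,8,9,10]=35  [1,5,6,7,8,9,10]=35  [2,3,4,7,8,9,10]=1  [3,4,6,7,8,9,10]=7  [4,5,6,7,8,9,10]=21
  size 8 → [0,1,5,6,7,8,9,10]=70  [1,4,5,6,7,8,9,10]=56  [2,3,4,6,7,8,9,10]=8  [3,4,5,6,7,8,9,10]=28
  size 9 → [0,1,4,5,6,7,8,9,10]=126  [1,3,4,5,6,7,8,9,10]=84  [2,3,4,5,6,7,8,9,10]=36
  first=0(m) contributes 120
  first=2(h) contributes 210
|[w]| = 330

330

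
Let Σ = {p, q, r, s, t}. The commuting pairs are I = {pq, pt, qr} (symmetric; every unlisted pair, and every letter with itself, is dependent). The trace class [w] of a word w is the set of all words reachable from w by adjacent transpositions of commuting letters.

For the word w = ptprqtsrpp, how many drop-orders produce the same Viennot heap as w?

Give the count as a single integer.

drop 0:p onto floor
drop 1:t onto floor
drop 2:p onto {0:p}
drop 3:r onto {1:t, 2:p}
drop 4:q onto {1:t}
drop 5:t onto {3:r, 4:q}
drop 6:s onto {5:t}
drop 7:r onto {6:s}
drop 8:p onto {7:r}
drop 9:p onto {8:p}
ground layer = {0:p, 1:t}
drop-orders for the pieces not yet dropped (sum over which currently-grounded one goes next):
  1 to go: {9} 1
  2 to go: {8,9} 1
  3 to go: {7,8,9} 1
  4 to go: {6,7,8,9} 1
  5 to go: {5,6,7,8,9} 1
  6 to go: {3,5,6,7,8,9} 1  {4,5,6,7,8,9} 1
  7 to go: {2,3,5,6,7,8,9} 1  {3,4,5,6,7,8,9} 2
  8 to go: {0,2,3,5,6,7,8,9} 1  {1,3,4,5,6,7,8,9} 2  {2,3,4,5,6,7,8,9} 3
  if 0:p drops first: 5 orders
  if 1:t drops first: 4 orders
heap linearizations: 9

9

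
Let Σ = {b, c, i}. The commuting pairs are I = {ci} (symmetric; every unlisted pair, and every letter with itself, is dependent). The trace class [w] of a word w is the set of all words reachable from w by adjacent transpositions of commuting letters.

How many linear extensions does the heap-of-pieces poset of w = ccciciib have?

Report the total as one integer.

0(c) covers ∅
1(c) covers 0:c
2(c) covers 1:c
3(i) covers ∅
4(c) covers 2:c
5(i) covers 3:i
6(i) covers 5:i
7(b) covers 4:c, 6:i
floor of heap: 0:c, 3:i
completions by unplaced set U, small U first (add the entries for U minus each lowest piece of U):
  |U|=1: {7}:1
  |U|=2: {4,7}:1  {6,7}:1
  |U|=3: {2,4,7}:1  {4,6,7}:2  {5,6,7}:1
  |U|=4: {1,2,4,7}:1  {2,4,6,7}:3  {3,5,6,7}:1  {4,5,6,7}:3
  |U|=5: {0,1,2,4,7}:1  {1,2,4,6,7}:4  {2,4,5,6,7}:6  {3,4,5,6,7}:4
  |U|=6: {0,1,2,4,6,7}:5  {1,2,4,5,6,7}:10  {2,3,4,5,6,7}:10
  start at 0(c): 20
  start at 3(i): 15
sum over floor = 35

35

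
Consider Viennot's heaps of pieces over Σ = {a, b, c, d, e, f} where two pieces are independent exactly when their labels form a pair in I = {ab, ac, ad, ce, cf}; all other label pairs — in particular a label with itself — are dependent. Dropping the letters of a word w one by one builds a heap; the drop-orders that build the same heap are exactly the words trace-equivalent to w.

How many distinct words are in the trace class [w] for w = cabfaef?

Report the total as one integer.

3

piece 0:c — minimal
piece 1:a — minimal
piece 2:b rests on {0:c}
piece 3:f rests on {1:a, 2:b}
piece 4:a rests on {3:f}
piece 5:e rests on {4:a}
piece 6:f rests on {5:e}
minimal pieces: {0:c, 1:a}
ways to finish when only these pieces remain (= sum over removing one remaining piece with nothing left below it):
  1 left: {6}→1
  2 left: {5,6}→1
  3 left: {4,5,6}→1
  4 left: {3,4,5,6}→1
  5 left: {1,3,4,5,6}→1  {2,3,4,5,6}→1
  placing 0:c first → 2 extensions
  placing 1:a first → 1 extensions
total linear extensions = 3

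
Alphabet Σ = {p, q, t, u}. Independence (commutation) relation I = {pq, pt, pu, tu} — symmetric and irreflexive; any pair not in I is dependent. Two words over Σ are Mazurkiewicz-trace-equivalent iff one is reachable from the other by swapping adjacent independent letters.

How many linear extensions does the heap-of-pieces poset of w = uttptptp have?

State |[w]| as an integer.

280

piece 0:u — minimal
piece 1:t — minimal
piece 2:t rests on {1:t}
piece 3:p — minimal
piece 4:t rests on {2:t}
piece 5:p rests on {3:p}
piece 6:t rests on {4:t}
piece 7:p rests on {5:p}
minimal pieces: {0:u, 1:t, 3:p}
ways to finish when only these pieces remain (= sum over removing one remaining piece with nothing left below it):
  1 left: {0}→1  {6}→1  {7}→1
  2 left: {0,6}→2  {0,7}→2  {4,6}→1  {5,7}→1  {6,7}→2
  3 left: {0,4,6}→3  {0,5,7}→3  {0,6,7}→6  {2,4,6}→1  {3,5,7}→1  {4,6,7}→3  {5,6,7}→3
  4 left: {0,2,4,6}→4  {0,3,5,7}→4  {0,4,6,7}→12  {0,5,6,7}→12  {1,2,4,6}→1  {2,4,6,7}→4  {3,5,6,7}→4  {4,5,6,7}→6
  5 left: {0,1,2,4,6}→5  {0,2,4,6,7}→20  {0,3,5,6,7}→20  {0,4,5,6,7}→30  {1,2,4,6,7}→5  {2,4,5,6,7}→10  {3,4,5,6,7}→10
  6 left: {0,1,2,4,6,7}→30  {0,2,4,5,6,7}→60  {0,3,4,5,6,7}→60  {1,2,4,5,6,7}→15  {2,3,4,5,6,7}→20
  placing 0:u first → 35 extensions
  placing 1:t first → 140 extensions
  placing 3:p first → 105 extensions
total linear extensions = 280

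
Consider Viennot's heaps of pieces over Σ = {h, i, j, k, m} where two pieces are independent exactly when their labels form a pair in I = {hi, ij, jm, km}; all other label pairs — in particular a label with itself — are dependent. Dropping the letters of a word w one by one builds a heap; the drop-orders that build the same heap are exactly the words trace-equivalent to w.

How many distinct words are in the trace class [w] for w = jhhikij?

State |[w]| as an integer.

8

drop 0:j onto floor
drop 1:h onto {0:j}
drop 2:h onto {1:h}
drop 3:i onto floor
drop 4:k onto {2:h, 3:i}
drop 5:i onto {4:k}
drop 6:j onto {4:k}
ground layer = {0:j, 3:i}
drop-orders for the pieces not yet dropped (sum over which currently-grounded one goes next):
  1 to go: {5} 1  {6} 1
  2 to go: {5,6} 2
  3 to go: {4,5,6} 2
  4 to go: {2,4,5,6} 2  {3,4,5,6} 2
  5 to go: {1,2,4,5,6} 2  {2,3,4,5,6} 4
  if 0:j drops first: 6 orders
  if 3:i drops first: 2 orders
heap linearizations: 8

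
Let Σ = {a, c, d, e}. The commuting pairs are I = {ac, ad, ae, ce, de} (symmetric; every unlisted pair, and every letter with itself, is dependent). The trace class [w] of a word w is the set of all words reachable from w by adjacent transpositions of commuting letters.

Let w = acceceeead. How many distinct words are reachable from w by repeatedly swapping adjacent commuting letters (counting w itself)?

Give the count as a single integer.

#0=a has no predecessor
#1=c has no predecessor
#2=c depends on [1:c]
#3=e has no predecessor
#4=c depends on [2:c]
#5=e depends on [3:e]
#6=e depends on [5:e]
#7=e depends on [6:e]
#8=a depends on [0:a]
#9=d depends on [4:c]
sources: [0:a, 1:c, 3:e]
N(rest) = Σ N(rest − s) over sources s of rest; N(one piece) = 1:
  size 1 → [7]=1  [8]=1  [9]=1
  size 2 → [0,8]=1  [4,9]=1  [6,7]=1  [7,8]=2  [7,9]=2  [8,9]=2
  size 3 → [0,7,8]=3  [0,8,9]=3  [2,4,9]=1  [4,7,9]=3  [4,8,9]=3  [5,6,7]=1  [6,7,8]=3  [6,7,9]=3  [7,8,9]=6
  size 4 → [0,4,8,9]=6  [0,6,7,8]=6  [0,7,8,9]=12  [1,2,4,9]=1  [2,4,7,9]=4  [2,4,8,9]=4  [3,5,6,7]=1  [4,6,7,9]=6  [4,7,8,9]=12  [5,6,7,8]=4  [5,6,7,9]=4  [6,7,8,9]=12
  size 5 → [0,2,4,8,9]=10  [0,4,7,8,9]=30  [0,5,6,7,8]=10  [0,6,7,8,9]=30  [1,2,4,7,9]=5  [1,2,4,8,9]=5  [2,4,6,7,9]=10  [2,4,7,8,9]=20  [3,5,6,7,8]=5  [3,5,6,7,9]=5  [4,5,6,7,9]=10  [4,6,7,8,9]=30  [5,6,7,8,9]=20
  size 6 → [0,1,2,4,8,9]=15  [0,2,4,7,8,9]=60  [0,3,5,6,7,8]=15  [0,4,6,7,8,9]=90  [0,5,6,7,8,9]=60  [1,2,4,6,7,9]=15  [1,2,4,7,8,9]=30  [2,4,5,6,7,9]=20  [2,4,6,7,8,9]=60  [3,4,5,6,7,9]=15  [3,5,6,7,8,9]=30  [4,5,6,7,8,9]=60
  size 7 → [0,1,2,4,7,8,9]=105  [0,2,4,6,7,8,9]=210  [0,3,5,6,7,8,9]=105  [0,4,5,6,7,8,9]=210  [1,2,4,5,6,7,9]=35  [1,2,4,6,7,8,9]=105  [2,3,4,5,6,7,9]=35  [2,4,5,6,7,8,9]=140  [3,4,5,6,7,8,9]=105
  size 8 → [0,1,2,4,6,7,8,9]=420  [0,2,4,5,6,7,8,9]=560  [0,3,4,5,6,7,8,9]=420  [1,2,3,4,5,6,7,9]=70  [1,2,4,5,6,7,8,9]=280  [2,3,4,5,6,7,8,9]=280
  first=0(a) contributes 630
  first=1(c) contributes 1260
  first=3(e) contributes 1260
|[w]| = 3150

3150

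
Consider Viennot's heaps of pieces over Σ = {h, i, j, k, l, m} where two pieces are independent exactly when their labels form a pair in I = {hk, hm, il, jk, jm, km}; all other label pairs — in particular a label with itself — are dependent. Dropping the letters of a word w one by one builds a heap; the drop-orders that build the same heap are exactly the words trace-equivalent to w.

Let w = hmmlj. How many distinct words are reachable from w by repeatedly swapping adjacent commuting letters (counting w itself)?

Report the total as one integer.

piece 0:h — minimal
piece 1:m — minimal
piece 2:m rests on {1:m}
piece 3:l rests on {0:h, 2:m}
piece 4:j rests on {3:l}
minimal pieces: {0:h, 1:m}
ways to finish when only these pieces remain (= sum over removing one remaining piece with nothing left below it):
  1 left: {4}→1
  2 left: {3,4}→1
  3 left: {0,3,4}→1  {2,3,4}→1
  placing 0:h first → 1 extensions
  placing 1:m first → 2 extensions
total linear extensions = 3

3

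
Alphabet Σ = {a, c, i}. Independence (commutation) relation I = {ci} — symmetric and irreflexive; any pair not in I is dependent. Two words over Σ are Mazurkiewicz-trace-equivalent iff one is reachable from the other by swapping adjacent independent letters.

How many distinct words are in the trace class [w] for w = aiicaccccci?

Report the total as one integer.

drop 0:a onto floor
drop 1:i onto {0:a}
drop 2:i onto {1:i}
drop 3:c onto {0:a}
drop 4:a onto {2:i, 3:c}
drop 5:c onto {4:a}
drop 6:c onto {5:c}
drop 7:c onto {6:c}
drop 8:c onto {7:c}
drop 9:c onto {8:c}
drop 10:i onto {4:a}
ground layer = {0:a}
drop-orders for the pieces not yet dropped (sum over which currently-grounded one goes next):
  1 to go: {9} 1  {10} 1
  2 to go: {8,9} 1  {9,10} 2
  3 to go: {7,8,9} 1  {8,9,10} 3
  4 to go: {6,7,8,9} 1  {7,8,9,10} 4
  5 to go: {5,6,7,8,9} 1  {6,7,8,9,10} 5
  6 to go: {5,6,7,8,9,10} 6
  7 to go: {4,5,6,7,8,9,10} 6
  8 to go: {2,4,5,6,7,8,9,10} 6  {3,4,5,6,7,8,9,10} 6
  9 to go: {1,2,4,5,6,7,8,9,10} 6  {2,3,4,5,6,7,8,9,10} 12
  if 0:a drops first: 18 orders

18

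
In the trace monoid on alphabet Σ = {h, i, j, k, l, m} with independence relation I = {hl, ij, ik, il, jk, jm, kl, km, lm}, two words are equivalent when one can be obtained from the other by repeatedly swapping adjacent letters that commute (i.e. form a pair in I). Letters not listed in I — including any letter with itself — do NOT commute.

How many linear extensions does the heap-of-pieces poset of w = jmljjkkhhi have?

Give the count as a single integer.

105

drop 0:j onto floor
drop 1:m onto floor
drop 2:l onto {0:j}
drop 3:j onto {2:l}
drop 4:j onto {3:j}
drop 5:k onto floor
drop 6:k onto {5:k}
drop 7:h onto {1:m, 4:j, 6:k}
drop 8:h onto {7:h}
drop 9:i onto {8:h}
ground layer = {0:j, 1:m, 5:k}
drop-orders for the pieces not yet dropped (sum over which currently-grounded one goes next):
  1 to go: {9} 1
  2 to go: {8,9} 1
  3 to go: {7,8,9} 1
  4 to go: {1,7,8,9} 1  {4,7,8,9} 1  {6,7,8,9} 1
  5 to go: {1,4,7,8,9} 2  {1,6,7,8,9} 2  {3,4,7,8,9} 1  {4,6,7,8,9} 2  {5,6,7,8,9} 1
  6 to go: {1,3,4,7,8,9} 3  {1,4,6,7,8,9} 6  {1,5,6,7,8,9} 3  {2,3,4,7,8,9} 1  {3,4,6,7,8,9} 3  {4,5,6,7,8,9} 3
  7 to go: {0,2,3,4,7,8,9} 1  {1,2,3,4,7,8,9} 4  {1,3,4,6,7,8,9} 12  {1,4,5,6,7,8,9} 12  {2,3,4,6,7,8,9} 4  {3,4,5,6,7,8,9} 6
  8 to go: {0,1,2,3,4,7,8,9} 5  {0,2,3,4,6,7,8,9} 5  {1,2,3,4,6,7,8,9} 20  {1,3,4,5,6,7,8,9} 30  {2,3,4,5,6,7,8,9} 10
  if 0:j drops first: 60 orders
  if 1:m drops first: 15 orders
  if 5:k drops first: 30 orders
heap linearizations: 105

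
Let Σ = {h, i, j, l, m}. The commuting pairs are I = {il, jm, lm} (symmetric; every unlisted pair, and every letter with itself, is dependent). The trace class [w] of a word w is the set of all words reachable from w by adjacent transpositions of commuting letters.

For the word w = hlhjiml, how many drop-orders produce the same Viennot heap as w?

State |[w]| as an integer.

#0=h has no predecessor
#1=l depends on [0:h]
#2=h depends on [1:l]
#3=j depends on [2:h]
#4=i depends on [3:j]
#5=m depends on [4:i]
#6=l depends on [3:j]
sources: [0:h]
N(rest) = Σ N(rest − s) over sources s of rest; N(one piece) = 1:
  size 1 → [5]=1  [6]=1
  size 2 → [4,5]=1  [5,6]=2
  size 3 → [4,5,6]=3
  size 4 → [3,4,5,6]=3
  size 5 → [2,3,4,5,6]=3
  first=0(h) contributes 3

3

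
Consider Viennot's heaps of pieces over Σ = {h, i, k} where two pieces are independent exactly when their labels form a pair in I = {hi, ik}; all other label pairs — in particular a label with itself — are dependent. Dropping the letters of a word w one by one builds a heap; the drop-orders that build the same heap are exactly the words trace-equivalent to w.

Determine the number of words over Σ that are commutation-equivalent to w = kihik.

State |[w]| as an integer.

0(k) covers ∅
1(i) covers ∅
2(h) covers 0:k
3(i) covers 1:i
4(k) covers 2:h
floor of heap: 0:k, 1:i
completions by unplaced set U, small U first (add the entries for U minus each lowest piece of U):
  |U|=1: {3}:1  {4}:1
  |U|=2: {1,3}:1  {2,4}:1  {3,4}:2
  |U|=3: {0,2,4}:1  {1,3,4}:3  {2,3,4}:3
  start at 0(k): 6
  start at 1(i): 4
sum over floor = 10

10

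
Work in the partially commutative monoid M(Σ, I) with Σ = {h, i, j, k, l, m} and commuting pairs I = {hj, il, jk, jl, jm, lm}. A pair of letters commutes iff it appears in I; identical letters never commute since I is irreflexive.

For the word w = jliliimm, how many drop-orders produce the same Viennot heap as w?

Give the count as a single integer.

drop 0:j onto floor
drop 1:l onto floor
drop 2:i onto {0:j}
drop 3:l onto {1:l}
drop 4:i onto {2:i}
drop 5:i onto {4:i}
drop 6:m onto {5:i}
drop 7:m onto {6:m}
ground layer = {0:j, 1:l}
drop-orders for the pieces not yet dropped (sum over which currently-grounded one goes next):
  1 to go: {3} 1  {7} 1
  2 to go: {1,3} 1  {3,7} 2  {6,7} 1
  3 to go: {1,3,7} 3  {3,6,7} 3  {5,6,7} 1
  4 to go: {1,3,6,7} 6  {3,5,6,7} 4  {4,5,6,7} 1
  5 to go: {1,3,5,6,7} 10  {2,4,5,6,7} 1  {3,4,5,6,7} 5
  6 to go: {0,2,4,5,6,7} 1  {1,3,4,5,6,7} 15  {2,3,4,5,6,7} 6
  if 0:j drops first: 21 orders
  if 1:l drops first: 7 orders
heap linearizations: 28

28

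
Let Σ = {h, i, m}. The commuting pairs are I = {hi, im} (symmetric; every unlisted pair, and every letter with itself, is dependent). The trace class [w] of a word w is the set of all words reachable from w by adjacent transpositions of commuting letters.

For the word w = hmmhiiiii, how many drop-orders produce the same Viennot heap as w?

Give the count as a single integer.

126

drop 0:h onto floor
drop 1:m onto {0:h}
drop 2:m onto {1:m}
drop 3:h onto {2:m}
drop 4:i onto floor
drop 5:i onto {4:i}
drop 6:i onto {5:i}
drop 7:i onto {6:i}
drop 8:i onto {7:i}
ground layer = {0:h, 4:i}
drop-orders for the pieces not yet dropped (sum over which currently-grounded one goes next):
  1 to go: {3} 1  {8} 1
  2 to go: {2,3} 1  {3,8} 2  {7,8} 1
  3 to go: {1,2,3} 1  {2,3,8} 3  {3,7,8} 3  {6,7,8} 1
  4 to go: {0,1,2,3} 1  {1,2,3,8} 4  {2,3,7,8} 6  {3,6,7,8} 4  {5,6,7,8} 1
  5 to go: {0,1,2,3,8} 5  {1,2,3,7,8} 10  {2,3,6,7,8} 10  {3,5,6,7,8} 5  {4,5,6,7,8} 1
  6 to go: {0,1,2,3,7,8} 15  {1,2,3,6,7,8} 20  {2,3,5,6,7,8} 15  {3,4,5,6,7,8} 6
  7 to go: {0,1,2,3,6,7,8} 35  {1,2,3,5,6,7,8} 35  {2,3,4,5,6,7,8} 21
  if 0:h drops first: 56 orders
  if 4:i drops first: 70 orders
heap linearizations: 126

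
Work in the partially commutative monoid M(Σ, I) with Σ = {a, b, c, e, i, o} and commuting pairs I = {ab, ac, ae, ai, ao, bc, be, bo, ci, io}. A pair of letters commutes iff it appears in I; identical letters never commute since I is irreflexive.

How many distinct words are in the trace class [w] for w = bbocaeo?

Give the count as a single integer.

0(b) covers ∅
1(b) covers 0:b
2(o) covers ∅
3(c) covers 2:o
4(a) covers ∅
5(e) covers 3:c
6(o) covers 5:e
floor of heap: 0:b, 2:o, 4:a
completions by unplaced set U, small U first (add the entries for U minus each lowest piece of U):
  |U|=1: {1}:1  {4}:1  {6}:1
  |U|=2: {0,1}:1  {1,4}:2  {1,6}:2  {4,6}:2  {5,6}:1
  |U|=3: {0,1,4}:3  {0,1,6}:3  {1,4,6}:6  {1,5,6}:3  {3,5,6}:1  {4,5,6}:3
  |U|=4: {0,1,4,6}:12  {0,1,5,6}:6  {1,3,5,6}:4  {1,4,5,6}:12  {2,3,5,6}:1  {3,4,5,6}:4
  |U|=5: {0,1,3,5,6}:10  {0,1,4,5,6}:30  {1,2,3,5,6}:5  {1,3,4,5,6}:20  {2,3,4,5,6}:5
  start at 0(b): 30
  start at 2(o): 60
  start at 4(a): 15
sum over floor = 105

105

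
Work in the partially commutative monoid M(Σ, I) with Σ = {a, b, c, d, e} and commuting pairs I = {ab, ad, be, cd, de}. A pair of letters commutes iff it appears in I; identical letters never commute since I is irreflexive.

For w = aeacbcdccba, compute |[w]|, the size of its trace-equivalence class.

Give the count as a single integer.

9

#0=a has no predecessor
#1=e depends on [0:a]
#2=a depends on [1:e]
#3=c depends on [2:a]
#4=b depends on [3:c]
#5=c depends on [4:b]
#6=d depends on [4:b]
#7=c depends on [5:c]
#8=c depends on [7:c]
#9=b depends on [6:d, 8:c]
#10=a depends on [8:c]
sources: [0:a]
N(rest) = Σ N(rest − s) over sources s of rest; N(one piece) = 1:
  size 1 → [9]=1  [10]=1
  size 2 → [6,9]=1  [9,10]=2
  size 3 → [6,9,10]=3  [8,9,10]=2
  size 4 → [6,8,9,10]=5  [7,8,9,10]=2
  size 5 → [5,7,8,9,10]=2  [6,7,8,9,10]=7
  size 6 → [5,6,7,8,9,10]=9
  size 7 → [4,5,6,7,8,9,10]=9
  size 8 → [3,4,5,6,7,8,9,10]=9
  size 9 → [2,3,4,5,6,7,8,9,10]=9
  first=0(a) contributes 9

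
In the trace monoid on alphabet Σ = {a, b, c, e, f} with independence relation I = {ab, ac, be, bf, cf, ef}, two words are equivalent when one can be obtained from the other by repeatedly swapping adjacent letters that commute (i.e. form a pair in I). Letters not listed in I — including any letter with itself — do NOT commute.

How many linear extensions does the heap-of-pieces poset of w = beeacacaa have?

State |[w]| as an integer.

#0=b has no predecessor
#1=e has no predecessor
#2=e depends on [1:e]
#3=a depends on [2:e]
#4=c depends on [0:b, 2:e]
#5=a depends on [3:a]
#6=c depends on [4:c]
#7=a depends on [5:a]
#8=a depends on [7:a]
sources: [0:b, 1:e]
N(rest) = Σ N(rest − s) over sources s of rest; N(one piece) = 1:
  size 1 → [6]=1  [8]=1
  size 2 → [4,6]=1  [6,8]=2  [7,8]=1
  size 3 → [0,4,6]=1  [4,6,8]=3  [5,7,8]=1  [6,7,8]=3
  size 4 → [0,4,6,8]=4  [3,5,7,8]=1  [4,6,7,8]=6  [5,6,7,8]=4
  size 5 → [0,4,6,7,8]=10  [3,5,6,7,8]=5  [4,5,6,7,8]=10
  size 6 → [0,4,5,6,7,8]=20  [3,4,5,6,7,8]=15
  size 7 → [0,3,4,5,6,7,8]=35  [2,3,4,5,6,7,8]=15
  first=0(b) contributes 15
  first=1(e) contributes 50
|[w]| = 65

65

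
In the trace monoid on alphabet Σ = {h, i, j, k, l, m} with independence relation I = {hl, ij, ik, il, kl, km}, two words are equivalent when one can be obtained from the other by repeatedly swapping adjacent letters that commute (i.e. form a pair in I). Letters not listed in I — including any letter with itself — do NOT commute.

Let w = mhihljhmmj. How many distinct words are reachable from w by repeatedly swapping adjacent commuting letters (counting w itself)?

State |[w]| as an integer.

0(m) covers ∅
1(h) covers 0:m
2(i) covers 1:h
3(h) covers 2:i
4(l) covers 0:m
5(j) covers 3:h, 4:l
6(h) covers 5:j
7(m) covers 6:h
8(m) covers 7:m
9(j) covers 8:m
floor of heap: 0:m
completions by unplaced set U, small U first (add the entries for U minus each lowest piece of U):
  |U|=1: {9}:1
  |U|=2: {8,9}:1
  |U|=3: {7,8,9}:1
  |U|=4: {6,7,8,9}:1
  |U|=5: {5,6,7,8,9}:1
  |U|=6: {3,5,6,7,8,9}:1  {4,5,6,7,8,9}:1
  |U|=7: {2,3,5,6,7,8,9}:1  {3,4,5,6,7,8,9}:2
  |U|=8: {1,2,3,5,6,7,8,9}:1  {2,3,4,5,6,7,8,9}:3
  start at 0(m): 4

4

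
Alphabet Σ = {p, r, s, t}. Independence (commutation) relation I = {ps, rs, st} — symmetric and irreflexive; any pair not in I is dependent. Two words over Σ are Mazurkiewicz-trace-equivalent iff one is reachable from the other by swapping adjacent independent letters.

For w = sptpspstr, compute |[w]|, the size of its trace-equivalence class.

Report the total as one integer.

piece 0:s — minimal
piece 1:p — minimal
piece 2:t rests on {1:p}
piece 3:p rests on {2:t}
piece 4:s rests on {0:s}
piece 5:p rests on {3:p}
piece 6:s rests on {4:s}
piece 7:t rests on {5:p}
piece 8:r rests on {7:t}
minimal pieces: {0:s, 1:p}
ways to finish when only these pieces remain (= sum over removing one remaining piece with nothing left below it):
  1 left: {6}→1  {8}→1
  2 left: {4,6}→1  {6,8}→2  {7,8}→1
  3 left: {0,4,6}→1  {4,6,8}→3  {5,7,8}→1  {6,7,8}→3
  4 left: {0,4,6,8}→4  {3,5,7,8}→1  {4,6,7,8}→6  {5,6,7,8}→4
  5 left: {0,4,6,7,8}→10  {2,3,5,7,8}→1  {3,5,6,7,8}→5  {4,5,6,7,8}→10
  6 left: {0,4,5,6,7,8}→20  {1,2,3,5,7,8}→1  {2,3,5,6,7,8}→6  {3,4,5,6,7,8}→15
  7 left: {0,3,4,5,6,7,8}→35  {1,2,3,5,6,7,8}→7  {2,3,4,5,6,7,8}→21
  placing 0:s first → 28 extensions
  placing 1:p first → 56 extensions
total linear extensions = 84

84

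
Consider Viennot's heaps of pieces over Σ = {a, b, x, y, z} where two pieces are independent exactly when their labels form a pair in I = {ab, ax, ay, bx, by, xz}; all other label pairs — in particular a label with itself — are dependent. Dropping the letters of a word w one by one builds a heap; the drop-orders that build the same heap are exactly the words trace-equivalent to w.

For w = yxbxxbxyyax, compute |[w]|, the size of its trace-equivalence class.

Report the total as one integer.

495

piece 0:y — minimal
piece 1:x rests on {0:y}
piece 2:b — minimal
piece 3:x rests on {1:x}
piece 4:x rests on {3:x}
piece 5:b rests on {2:b}
piece 6:x rests on {4:x}
piece 7:y rests on {6:x}
piece 8:y rests on {7:y}
piece 9:a — minimal
piece 10:x rests on {8:y}
minimal pieces: {0:y, 2:b, 9:a}
ways to finish when only these pieces remain (= sum over removing one remaining piece with nothing left below it):
  1 left: {5}→1  {9}→1  {10}→1
  2 left: {2,5}→1  {5,9}→2  {5,10}→2  {8,10}→1  {9,10}→2
  3 left: {2,5,9}→3  {2,5,10}→3  {5,8,10}→3  {5,9,10}→6  {7,8,10}→1  {8,9,10}→3
  4 left: {2,5,8,10}→6  {2,5,9,10}→12  {5,7,8,10}→4  {5,8,9,10}→12  {6,7,8,10}→1  {7,8,9,10}→4
  5 left: {2,5,7,8,10}→10  {2,5,8,9,10}→30  {4,6,7,8,10}→1  {5,6,7,8,10}→5  {5,7,8,9,10}→20  {6,7,8,9,10}→5
  6 left: {2,5,6,7,8,10}→15  {2,5,7,8,9,10}→60  {3,4,6,7,8,10}→1  {4,5,6,7,8,10}→6  {4,6,7,8,9,10}→6  {5,6,7,8,9,10}→30
  7 left: {1,3,4,6,7,8,10}→1  {2,4,5,6,7,8,10}→21  {2,5,6,7,8,9,10}→105  {3,4,5,6,7,8,10}→7  {3,4,6,7,8,9,10}→7  {4,5,6,7,8,9,10}→42
  8 left: {0,1,3,4,6,7,8,10}→1  {1,3,4,5,6,7,8,10}→8  {1,3,4,6,7,8,9,10}→8  {2,3,4,5,6,7,8,10}→28  {2,4,5,6,7,8,9,10}→168  {3,4,5,6,7,8,9,10}→56
  9 left: {0,1,3,4,5,6,7,8,10}→9  {0,1,3,4,6,7,8,9,10}→9  {1,2,3,4,5,6,7,8,10}→36  {1,3,4,5,6,7,8,9,10}→72  {2,3,4,5,6,7,8,9,10}→252
  placing 0:y first → 360 extensions
  placing 2:b first → 90 extensions
  placing 9:a first → 45 extensions
total linear extensions = 495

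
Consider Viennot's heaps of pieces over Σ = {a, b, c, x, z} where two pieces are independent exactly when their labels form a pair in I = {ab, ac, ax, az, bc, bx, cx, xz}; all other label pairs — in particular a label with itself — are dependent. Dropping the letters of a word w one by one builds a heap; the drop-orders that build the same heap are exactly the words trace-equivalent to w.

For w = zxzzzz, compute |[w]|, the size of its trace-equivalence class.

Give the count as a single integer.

6

0(z) covers ∅
1(x) covers ∅
2(z) covers 0:z
3(z) covers 2:z
4(z) covers 3:z
5(z) covers 4:z
floor of heap: 0:z, 1:x
completions by unplaced set U, small U first (add the entries for U minus each lowest piece of U):
  |U|=1: {1}:1  {5}:1
  |U|=2: {1,5}:2  {4,5}:1
  |U|=3: {1,4,5}:3  {3,4,5}:1
  |U|=4: {1,3,4,5}:4  {2,3,4,5}:1
  start at 0(z): 5
  start at 1(x): 1
sum over floor = 6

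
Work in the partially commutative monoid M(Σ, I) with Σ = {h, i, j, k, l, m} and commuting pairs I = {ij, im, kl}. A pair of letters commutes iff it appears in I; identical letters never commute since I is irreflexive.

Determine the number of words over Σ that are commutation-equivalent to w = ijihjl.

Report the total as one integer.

#0=i has no predecessor
#1=j has no predecessor
#2=i depends on [0:i]
#3=h depends on [1:j, 2:i]
#4=j depends on [3:h]
#5=l depends on [4:j]
sources: [0:i, 1:j]
N(rest) = Σ N(rest − s) over sources s of rest; N(one piece) = 1:
  size 1 → [5]=1
  size 2 → [4,5]=1
  size 3 → [3,4,5]=1
  size 4 → [1,3,4,5]=1  [2,3,4,5]=1
  first=0(i) contributes 2
  first=1(j) contributes 1
|[w]| = 3

3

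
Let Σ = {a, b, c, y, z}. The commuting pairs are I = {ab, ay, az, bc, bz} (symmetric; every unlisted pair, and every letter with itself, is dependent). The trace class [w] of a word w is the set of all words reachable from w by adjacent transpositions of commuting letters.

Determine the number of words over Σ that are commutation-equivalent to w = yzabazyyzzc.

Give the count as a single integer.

piece 0:y — minimal
piece 1:z rests on {0:y}
piece 2:a — minimal
piece 3:b rests on {0:y}
piece 4:a rests on {2:a}
piece 5:z rests on {1:z}
piece 6:y rests on {3:b, 5:z}
piece 7:y rests on {6:y}
piece 8:z rests on {7:y}
piece 9:z rests on {8:z}
piece 10:c rests on {4:a, 9:z}
minimal pieces: {0:y, 2:a}
ways to finish when only these pieces remain (= sum over removing one remaining piece with nothing left below it):
  1 left: {10}→1
  2 left: {4,10}→1  {9,10}→1
  3 left: {2,4,10}→1  {4,9,10}→2  {8,9,10}→1
  4 left: {2,4,9,10}→3  {4,8,9,10}→3  {7,8,9,10}→1
  5 left: {2,4,8,9,10}→6  {4,7,8,9,10}→4  {6,7,8,9,10}→1
  6 left: {2,4,7,8,9,10}→10  {3,6,7,8,9,10}→1  {4,6,7,8,9,10}→5  {5,6,7,8,9,10}→1
  7 left: {1,5,6,7,8,9,10}→1  {2,4,6,7,8,9,10}→15  {3,4,6,7,8,9,10}→6  {3,5,6,7,8,9,10}→2  {4,5,6,7,8,9,10}→6
  8 left: {1,3,5,6,7,8,9,10}→3  {1,4,5,6,7,8,9,10}→7  {2,3,4,6,7,8,9,10}→21  {2,4,5,6,7,8,9,10}→21  {3,4,5,6,7,8,9,10}→14
  9 left: {0,1,3,5,6,7,8,9,10}→3  {1,2,4,5,6,7,8,9,10}→28  {1,3,4,5,6,7,8,9,10}→24  {2,3,4,5,6,7,8,9,10}→56
  placing 0:y first → 108 extensions
  placing 2:a first → 27 extensions
total linear extensions = 135

135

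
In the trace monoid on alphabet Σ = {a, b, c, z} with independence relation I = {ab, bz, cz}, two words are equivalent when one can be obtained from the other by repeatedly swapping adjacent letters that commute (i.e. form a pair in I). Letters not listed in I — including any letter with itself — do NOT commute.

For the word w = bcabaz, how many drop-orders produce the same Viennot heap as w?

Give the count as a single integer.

4

#0=b has no predecessor
#1=c depends on [0:b]
#2=a depends on [1:c]
#3=b depends on [1:c]
#4=a depends on [2:a]
#5=z depends on [4:a]
sources: [0:b]
N(rest) = Σ N(rest − s) over sources s of rest; N(one piece) = 1:
  size 1 → [3]=1  [5]=1
  size 2 → [3,5]=2  [4,5]=1
  size 3 → [2,4,5]=1  [3,4,5]=3
  size 4 → [2,3,4,5]=4
  first=0(b) contributes 4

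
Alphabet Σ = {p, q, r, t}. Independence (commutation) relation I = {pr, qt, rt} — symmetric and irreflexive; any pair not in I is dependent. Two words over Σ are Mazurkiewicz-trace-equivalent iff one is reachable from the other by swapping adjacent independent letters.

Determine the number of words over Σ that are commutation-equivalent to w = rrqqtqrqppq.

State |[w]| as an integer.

8

0(r) covers ∅
1(r) covers 0:r
2(q) covers 1:r
3(q) covers 2:q
4(t) covers ∅
5(q) covers 3:q
6(r) covers 5:q
7(q) covers 6:r
8(p) covers 4:t, 7:q
9(p) covers 8:p
10(q) covers 9:p
floor of heap: 0:r, 4:t
completions by unplaced set U, small U first (add the entries for U minus each lowest piece of U):
  |U|=1: {10}:1
  |U|=2: {9,10}:1
  |U|=3: {8,9,10}:1
  |U|=4: {4,8,9,10}:1  {7,8,9,10}:1
  |U|=5: {4,7,8,9,10}:2  {6,7,8,9,10}:1
  |U|=6: {4,6,7,8,9,10}:3  {5,6,7,8,9,10}:1
  |U|=7: {3,5,6,7,8,9,10}:1  {4,5,6,7,8,9,10}:4
  |U|=8: {2,3,5,6,7,8,9,10}:1  {3,4,5,6,7,8,9,10}:5
  |U|=9: {1,2,3,5,6,7,8,9,10}:1  {2,3,4,5,6,7,8,9,10}:6
  start at 0(r): 7
  start at 4(t): 1
sum over floor = 8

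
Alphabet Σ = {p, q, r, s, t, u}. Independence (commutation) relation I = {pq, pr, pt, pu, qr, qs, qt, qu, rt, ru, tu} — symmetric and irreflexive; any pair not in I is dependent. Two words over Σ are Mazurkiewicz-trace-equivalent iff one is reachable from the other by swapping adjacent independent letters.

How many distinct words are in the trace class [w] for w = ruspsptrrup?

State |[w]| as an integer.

360

piece 0:r — minimal
piece 1:u — minimal
piece 2:s rests on {0:r, 1:u}
piece 3:p rests on {2:s}
piece 4:s rests on {3:p}
piece 5:p rests on {4:s}
piece 6:t rests on {4:s}
piece 7:r rests on {4:s}
piece 8:r rests on {7:r}
piece 9:u rests on {4:s}
piece 10:p rests on {5:p}
minimal pieces: {0:r, 1:u}
ways to finish when only these pieces remain (= sum over removing one remaining piece with nothing left below it):
  1 left: {6}→1  {8}→1  {9}→1  {10}→1
  2 left: {5,10}→1  {6,8}→2  {6,9}→2  {6,10}→2  {7,8}→1  {8,9}→2  {8,10}→2  {9,10}→2
  3 left: {5,6,10}→3  {5,8,10}→3  {5,9,10}→3  {6,7,8}→3  {6,8,9}→6  {6,8,10}→6  {6,9,10}→6  {7,8,9}→3  {7,8,10}→3  {8,9,10}→6
  4 left: {5,6,8,10}→12  {5,6,9,10}→12  {5,7,8,10}→6  {5,8,9,10}→12  {6,7,8,9}→12  {6,7,8,10}→12  {6,8,9,10}→24  {7,8,9,10}→12
  5 left: {5,6,7,8,10}→30  {5,6,8,9,10}→60  {5,7,8,9,10}→30  {6,7,8,9,10}→60
  6 left: {5,6,7,8,9,10}→180
  7 left: {4,5,6,7,8,9,10}→180
  8 left: {3,4,5,6,7,8,9,10}→180
  9 left: {2,3,4,5,6,7,8,9,10}→180
  placing 0:r first → 180 extensions
  placing 1:u first → 180 extensions
total linear extensions = 360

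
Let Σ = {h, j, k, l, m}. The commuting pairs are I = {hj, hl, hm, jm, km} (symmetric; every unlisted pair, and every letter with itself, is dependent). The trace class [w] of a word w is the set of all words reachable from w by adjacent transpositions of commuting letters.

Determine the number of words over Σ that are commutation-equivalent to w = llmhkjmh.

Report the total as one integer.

70

drop 0:l onto floor
drop 1:l onto {0:l}
drop 2:m onto {1:l}
drop 3:h onto floor
drop 4:k onto {1:l, 3:h}
drop 5:j onto {4:k}
drop 6:m onto {2:m}
drop 7:h onto {4:k}
ground layer = {0:l, 3:h}
drop-orders for the pieces not yet dropped (sum over which currently-grounded one goes next):
  1 to go: {5} 1  {6} 1  {7} 1
  2 to go: {2,6} 1  {5,6} 2  {5,7} 2  {6,7} 2
  3 to go: {2,5,6} 3  {2,6,7} 3  {4,5,7} 2  {5,6,7} 6
  4 to go: {2,5,6,7} 12  {3,4,5,7} 2  {4,5,6,7} 8
  5 to go: {2,4,5,6,7} 20  {3,4,5,6,7} 10
  6 to go: {1,2,4,5,6,7} 20  {2,3,4,5,6,7} 30
  if 0:l drops first: 50 orders
  if 3:h drops first: 20 orders
heap linearizations: 70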